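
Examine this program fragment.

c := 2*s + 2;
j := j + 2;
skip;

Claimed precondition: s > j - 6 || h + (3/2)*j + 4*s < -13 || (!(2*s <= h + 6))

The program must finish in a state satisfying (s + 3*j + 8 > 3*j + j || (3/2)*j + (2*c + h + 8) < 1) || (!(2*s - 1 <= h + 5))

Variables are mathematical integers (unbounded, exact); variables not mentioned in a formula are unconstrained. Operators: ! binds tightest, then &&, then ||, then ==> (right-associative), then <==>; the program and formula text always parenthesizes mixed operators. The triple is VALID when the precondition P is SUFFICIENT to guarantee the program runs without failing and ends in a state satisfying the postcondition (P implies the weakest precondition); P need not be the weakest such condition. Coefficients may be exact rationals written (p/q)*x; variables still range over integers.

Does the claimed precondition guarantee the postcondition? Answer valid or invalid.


Working backward. After the program, the postcondition (s + 3*j + 8 > 3*j + j || (3/2)*j + (2*c + h + 8) < 1) || (!(2*s - 1 <= h + 5)) must hold; in canonical form it is s > j - 8 || 2*c + h + (3/2)*j < -7 || (!(2*s <= h + 6)).
Before skip: s > j - 8 || 2*c + h + (3/2)*j < -7 || (!(2*s <= h + 6))
Before j := j + 2: s > j - 6 || 2*c + h + (3/2)*j < -10 || (!(2*s <= h + 6))
Before c := 2*s + 2: s > j - 6 || h + (3/2)*j + 4*s < -14 || (!(2*s <= h + 6))
The weakest precondition is s > j - 6 || h + (3/2)*j + 4*s < -14 || (!(2*s <= h + 6)).
Check whether s > j - 6 || h + (3/2)*j + 4*s < -13 || (!(2*s <= h + 6)) implies it.
Countermodel: at the initial state h = 16, j = -1, s = -7, the precondition holds but the weakest precondition fails.
Answer: invalid


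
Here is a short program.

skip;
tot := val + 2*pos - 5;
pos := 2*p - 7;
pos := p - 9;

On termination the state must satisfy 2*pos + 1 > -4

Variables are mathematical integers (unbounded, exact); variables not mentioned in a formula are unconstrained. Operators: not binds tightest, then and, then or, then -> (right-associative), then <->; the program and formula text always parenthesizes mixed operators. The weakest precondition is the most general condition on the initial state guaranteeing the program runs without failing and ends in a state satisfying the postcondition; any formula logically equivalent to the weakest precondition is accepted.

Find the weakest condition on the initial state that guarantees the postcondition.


Working backward. After the program, the postcondition 2*pos + 1 > -4 must hold; in canonical form it is 2*pos > -5.
Before pos := p - 9: 2*p > 13
Before pos := 2*p - 7: 2*p > 13
Before tot := val + 2*pos - 5: 2*p > 13
Before skip: 2*p > 13
Answer: WP = 2*p > 13


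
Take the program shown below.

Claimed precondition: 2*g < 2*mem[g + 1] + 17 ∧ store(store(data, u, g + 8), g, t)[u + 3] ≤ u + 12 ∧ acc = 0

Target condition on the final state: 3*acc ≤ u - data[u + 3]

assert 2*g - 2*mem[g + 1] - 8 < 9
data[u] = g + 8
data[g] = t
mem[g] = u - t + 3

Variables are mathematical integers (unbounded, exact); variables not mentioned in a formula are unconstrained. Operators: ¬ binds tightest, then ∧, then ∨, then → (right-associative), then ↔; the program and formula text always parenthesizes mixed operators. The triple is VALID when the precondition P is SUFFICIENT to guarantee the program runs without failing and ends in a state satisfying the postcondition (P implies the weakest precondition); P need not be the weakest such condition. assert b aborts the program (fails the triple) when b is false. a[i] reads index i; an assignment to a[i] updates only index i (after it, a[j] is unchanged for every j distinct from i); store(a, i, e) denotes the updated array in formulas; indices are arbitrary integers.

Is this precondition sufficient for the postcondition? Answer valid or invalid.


Working backward. After the program, the postcondition 3*acc ≤ u - data[u + 3] must hold; in canonical form it is data[u + 3] + 3*acc ≤ u.
Before mem[g] := u - t + 3: data[u + 3] + 3*acc ≤ u
Before data[g] := t: store(data, g, t)[u + 3] + 3*acc ≤ u
Before data[u] := g + 8: store(store(data, u, g + 8), g, t)[u + 3] + 3*acc ≤ u
Before assert 2*g - 2*mem[g + 1] - 8 < 9: 2*g < 2*mem[g + 1] + 17 ∧ store(store(data, u, g + 8), g, t)[u + 3] + 3*acc ≤ u
The weakest precondition is 2*g < 2*mem[g + 1] + 17 ∧ store(store(data, u, g + 8), g, t)[u + 3] + 3*acc ≤ u.
Check whether 2*g < 2*mem[g + 1] + 17 ∧ store(store(data, u, g + 8), g, t)[u + 3] ≤ u + 12 ∧ acc = 0 implies it.
Countermodel: at the initial state acc = 0, data = {[0] = 5, [1] = 5, [15215] = 5, [15218] = 15216, elsewhere 5}, g = 0, mem = {[0] = 0, [1] = 0, [15215] = 0, [15218] = 0, elsewhere 0}, t = 6, u = 15215, the precondition holds but the weakest precondition fails.
Answer: invalid


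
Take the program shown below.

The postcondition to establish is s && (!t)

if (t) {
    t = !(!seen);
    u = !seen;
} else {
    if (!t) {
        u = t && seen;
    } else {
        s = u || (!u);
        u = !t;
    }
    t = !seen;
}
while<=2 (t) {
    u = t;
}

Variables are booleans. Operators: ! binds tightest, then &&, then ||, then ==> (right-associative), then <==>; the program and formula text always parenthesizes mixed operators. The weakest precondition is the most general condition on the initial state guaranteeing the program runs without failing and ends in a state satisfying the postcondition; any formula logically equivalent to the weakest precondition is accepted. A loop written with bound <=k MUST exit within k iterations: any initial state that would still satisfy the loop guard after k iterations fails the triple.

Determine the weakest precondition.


Working backward. After the program, s && (!t) must hold.
Before the loop (bound <=2), unroll the exhaustion recursion (WP_0 = exit-now case; WP_j = one more guarded iteration, up to j = 2):
  WP_0: (!t) && s
  WP_1: (t ==> ((!t) && s)) && ((!t) ==> (s && (!t)))
  WP_2: (t ==> ((t ==> ((!t) && s)) && ((!t) ==> (s && (!t))))) && ((!t) ==> (s && (!t)))
So before the loop: (t ==> ((t ==> ((!t) && s)) && ((!t) ==> (s && (!t))))) && ((!t) ==> (s && (!t)))
Then branch requires (seen ==> ((seen ==> ((!seen) && s)) && ((!seen) ==> (s && (!seen))))) && ((!seen) ==> (s && (!seen))); else branch requires ((!t) ==> (((!seen) ==> (((!seen) ==> (seen && s)) && (seen ==> (s && seen)))) && (seen ==> (s && seen)))) && (t ==> ((!seen) ==> ((!seen) ==> seen))).
Before the if: (t ==> ((seen ==> ((seen ==> ((!seen) && s)) && ((!seen) ==> (s && (!seen))))) && ((!seen) ==> (s && (!seen))))) && ((!t) ==> (((!t) ==> (((!seen) ==> (((!seen) ==> (seen && s)) && (seen ==> (s && seen)))) && (seen ==> (s && seen)))) && (t ==> ((!seen) ==> ((!seen) ==> seen)))))
Answer: WP = (t ==> ((seen ==> ((seen ==> ((!seen) && s)) && ((!seen) ==> (s && (!seen))))) && ((!seen) ==> (s && (!seen))))) && ((!t) ==> (((!t) ==> (((!seen) ==> (((!seen) ==> (seen && s)) && (seen ==> (s && seen)))) && (seen ==> (s && seen)))) && (t ==> ((!seen) ==> ((!seen) ==> seen)))))


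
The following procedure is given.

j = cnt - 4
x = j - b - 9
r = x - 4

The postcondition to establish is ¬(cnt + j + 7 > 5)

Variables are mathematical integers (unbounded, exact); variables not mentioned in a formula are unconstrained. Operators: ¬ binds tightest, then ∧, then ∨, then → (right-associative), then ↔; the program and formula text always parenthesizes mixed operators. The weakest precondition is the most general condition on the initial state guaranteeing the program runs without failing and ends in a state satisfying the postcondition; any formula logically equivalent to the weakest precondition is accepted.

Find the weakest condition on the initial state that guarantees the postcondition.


Working backward. After the program, the postcondition ¬(cnt + j + 7 > 5) must hold; in canonical form it is ¬(cnt + j > -2).
Before r := x - 4: ¬(cnt + j > -2)
Before x := j - b - 9: ¬(cnt + j > -2)
Before j := cnt - 4: ¬(2*cnt > 2)
Answer: WP = ¬(2*cnt > 2)


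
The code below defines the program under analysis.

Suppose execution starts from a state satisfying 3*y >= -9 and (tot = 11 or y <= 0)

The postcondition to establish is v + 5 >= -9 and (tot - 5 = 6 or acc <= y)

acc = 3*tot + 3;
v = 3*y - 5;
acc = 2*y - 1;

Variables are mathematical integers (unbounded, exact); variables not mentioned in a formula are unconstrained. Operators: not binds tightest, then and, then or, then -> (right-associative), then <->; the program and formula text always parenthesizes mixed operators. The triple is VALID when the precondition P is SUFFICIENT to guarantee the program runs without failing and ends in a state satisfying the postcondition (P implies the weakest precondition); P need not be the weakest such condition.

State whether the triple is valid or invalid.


Working backward. After the program, the postcondition v + 5 >= -9 and (tot - 5 = 6 or acc <= y) must hold; in canonical form it is v >= -14 and (tot = 11 or acc <= y).
Before acc := 2*y - 1: v >= -14 and (tot = 11 or y <= 1)
Before v := 3*y - 5: 3*y >= -9 and (tot = 11 or y <= 1)
Before acc := 3*tot + 3: 3*y >= -9 and (tot = 11 or y <= 1)
The weakest precondition is 3*y >= -9 and (tot = 11 or y <= 1).
Check whether 3*y >= -9 and (tot = 11 or y <= 0) implies it.
Every state satisfying the precondition satisfies the weakest precondition: the implication holds.
Answer: valid


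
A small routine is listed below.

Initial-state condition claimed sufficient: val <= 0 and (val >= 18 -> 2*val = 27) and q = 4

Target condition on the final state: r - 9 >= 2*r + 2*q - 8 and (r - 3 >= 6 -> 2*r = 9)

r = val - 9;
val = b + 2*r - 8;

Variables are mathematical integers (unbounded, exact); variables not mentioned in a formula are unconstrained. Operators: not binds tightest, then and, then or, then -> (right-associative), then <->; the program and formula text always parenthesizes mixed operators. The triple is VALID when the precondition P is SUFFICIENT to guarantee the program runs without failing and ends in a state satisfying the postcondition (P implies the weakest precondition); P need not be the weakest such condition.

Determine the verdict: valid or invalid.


Working backward. After the program, the postcondition r - 9 >= 2*r + 2*q - 8 and (r - 3 >= 6 -> 2*r = 9) must hold; in canonical form it is 2*q + r <= -1 and (r >= 9 -> 2*r = 9).
Before val := b + 2*r - 8: 2*q + r <= -1 and (r >= 9 -> 2*r = 9)
Before r := val - 9: 2*q + val <= 8 and (val >= 18 -> 2*val = 27)
The weakest precondition is 2*q + val <= 8 and (val >= 18 -> 2*val = 27).
Check whether val <= 0 and (val >= 18 -> 2*val = 27) and q = 4 implies it.
Every state satisfying the precondition satisfies the weakest precondition: the implication holds.
Answer: valid


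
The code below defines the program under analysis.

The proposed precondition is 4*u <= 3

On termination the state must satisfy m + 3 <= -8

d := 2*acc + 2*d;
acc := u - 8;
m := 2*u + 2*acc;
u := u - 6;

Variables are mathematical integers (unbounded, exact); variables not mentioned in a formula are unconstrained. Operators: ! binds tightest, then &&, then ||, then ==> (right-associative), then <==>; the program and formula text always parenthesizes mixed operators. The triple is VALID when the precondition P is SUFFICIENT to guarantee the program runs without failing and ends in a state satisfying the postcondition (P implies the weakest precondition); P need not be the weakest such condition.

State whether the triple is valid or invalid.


Working backward. After the program, the postcondition m + 3 <= -8 must hold; in canonical form it is m <= -11.
Before u := u - 6: m <= -11
Before m := 2*u + 2*acc: 2*acc + 2*u <= -11
Before acc := u - 8: 4*u <= 5
Before d := 2*acc + 2*d: 4*u <= 5
The weakest precondition is 4*u <= 5.
Check whether 4*u <= 3 implies it.
Every state satisfying the precondition satisfies the weakest precondition: the implication holds.
Answer: valid


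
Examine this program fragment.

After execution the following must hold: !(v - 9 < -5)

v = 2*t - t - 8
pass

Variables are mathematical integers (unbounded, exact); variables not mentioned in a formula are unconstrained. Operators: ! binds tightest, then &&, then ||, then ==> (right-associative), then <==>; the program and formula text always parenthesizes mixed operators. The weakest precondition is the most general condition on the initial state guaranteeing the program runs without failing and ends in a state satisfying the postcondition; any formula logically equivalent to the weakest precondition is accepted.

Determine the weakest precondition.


Working backward. After the program, the postcondition !(v - 9 < -5) must hold; in canonical form it is !(v < 4).
Before skip: !(v < 4)
Before v := 2*t - t - 8: !(t < 12)
Answer: WP = !(t < 12)


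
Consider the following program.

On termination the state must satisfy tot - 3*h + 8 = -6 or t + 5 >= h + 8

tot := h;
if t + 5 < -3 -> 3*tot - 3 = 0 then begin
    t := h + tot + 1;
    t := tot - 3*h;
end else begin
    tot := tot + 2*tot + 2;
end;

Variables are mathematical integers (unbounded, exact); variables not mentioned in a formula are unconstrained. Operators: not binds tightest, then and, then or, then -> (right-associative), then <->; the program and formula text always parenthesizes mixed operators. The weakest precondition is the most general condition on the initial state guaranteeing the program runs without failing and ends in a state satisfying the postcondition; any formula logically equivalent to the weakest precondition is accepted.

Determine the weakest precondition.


Working backward. After the program, the postcondition tot - 3*h + 8 = -6 or t + 5 >= h + 8 must hold; in canonical form it is tot = 3*h - 14 or t >= h + 3.
Then branch requires tot = 3*h - 14 or tot >= 4*h + 3; else branch requires 3*tot = 3*h - 16 or t >= h + 3.
Before the if: ((t < -8 -> 3*tot = 3) -> (tot = 3*h - 14 or tot >= 4*h + 3)) and ((not (t < -8 -> 3*tot = 3)) -> (3*tot = 3*h - 16 or t >= h + 3))
Before tot := h: ((t < -8 -> 3*h = 3) -> (2*h = 14 or 3*h <= -3)) and ((not (t < -8 -> 3*h = 3)) -> t >= h + 3)
Answer: WP = ((t < -8 -> 3*h = 3) -> (2*h = 14 or 3*h <= -3)) and ((not (t < -8 -> 3*h = 3)) -> t >= h + 3)


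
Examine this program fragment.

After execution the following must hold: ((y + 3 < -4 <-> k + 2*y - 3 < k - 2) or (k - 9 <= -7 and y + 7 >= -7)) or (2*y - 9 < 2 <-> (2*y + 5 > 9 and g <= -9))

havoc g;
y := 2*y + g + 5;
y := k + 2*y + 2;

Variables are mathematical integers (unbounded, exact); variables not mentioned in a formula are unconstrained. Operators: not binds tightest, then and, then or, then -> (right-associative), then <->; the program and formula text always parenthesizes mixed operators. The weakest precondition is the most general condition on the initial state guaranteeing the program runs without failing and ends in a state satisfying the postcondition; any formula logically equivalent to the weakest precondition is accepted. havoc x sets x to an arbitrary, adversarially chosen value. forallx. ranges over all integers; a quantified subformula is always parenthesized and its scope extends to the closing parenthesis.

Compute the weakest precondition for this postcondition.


Working backward. After the program, the postcondition ((y + 3 < -4 <-> k + 2*y - 3 < k - 2) or (k - 9 <= -7 and y + 7 >= -7)) or (2*y - 9 < 2 <-> (2*y + 5 > 9 and g <= -9)) must hold; in canonical form it is (y < -7 <-> 2*y < 1) or (k <= 2 and y >= -14) or (2*y < 11 <-> (2*y > 4 and g <= -9)).
Before y := k + 2*y + 2: (k + 2*y < -9 <-> 2*k + 4*y < -3) or (k <= 2 and k + 2*y >= -16) or (2*k + 4*y < 7 <-> (2*k + 4*y > 0 and g <= -9))
Before y := 2*y + g + 5: (2*g + k + 4*y < -19 <-> 4*g + 2*k + 8*y < -23) or (k <= 2 and 2*g + k + 4*y >= -26) or (4*g + 2*k + 8*y < -13 <-> (4*g + 2*k + 8*y > -20 and g <= -9))
Before havoc g: forall g_1. ((2*g_1 + k + 4*y < -19 <-> 4*g_1 + 2*k + 8*y < -23) or (k <= 2 and 2*g_1 + k + 4*y >= -26) or (4*g_1 + 2*k + 8*y < -13 <-> (4*g_1 + 2*k + 8*y > -20 and g_1 <= -9)))
Answer: WP = forall g_1. ((2*g_1 + k + 4*y < -19 <-> 4*g_1 + 2*k + 8*y < -23) or (k <= 2 and 2*g_1 + k + 4*y >= -26) or (4*g_1 + 2*k + 8*y < -13 <-> (4*g_1 + 2*k + 8*y > -20 and g_1 <= -9)))


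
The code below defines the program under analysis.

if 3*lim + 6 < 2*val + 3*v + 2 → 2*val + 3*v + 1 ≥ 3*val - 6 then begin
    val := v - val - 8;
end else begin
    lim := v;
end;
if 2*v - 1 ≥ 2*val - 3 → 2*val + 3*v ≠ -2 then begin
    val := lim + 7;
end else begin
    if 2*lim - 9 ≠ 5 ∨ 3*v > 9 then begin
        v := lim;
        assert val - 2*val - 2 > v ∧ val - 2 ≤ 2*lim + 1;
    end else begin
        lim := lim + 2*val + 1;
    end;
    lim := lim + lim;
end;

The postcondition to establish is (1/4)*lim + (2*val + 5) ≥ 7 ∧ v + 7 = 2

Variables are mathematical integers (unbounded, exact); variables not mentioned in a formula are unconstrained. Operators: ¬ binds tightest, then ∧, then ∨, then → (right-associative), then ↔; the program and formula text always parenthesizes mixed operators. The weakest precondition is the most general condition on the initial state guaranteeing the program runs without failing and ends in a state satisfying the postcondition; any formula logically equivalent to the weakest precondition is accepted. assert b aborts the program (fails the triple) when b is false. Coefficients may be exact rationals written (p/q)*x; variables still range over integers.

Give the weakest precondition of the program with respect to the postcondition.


Working backward. After the program, the postcondition (1/4)*lim + (2*val + 5) ≥ 7 ∧ v + 7 = 2 must hold; in canonical form it is (1/4)*lim + 2*val ≥ 2 ∧ v = -5.
Then branch requires (9/4)*lim ≥ -12 ∧ v = -5; else branch requires ((2*lim ≠ 14 ∨ 3*v > 9) → (lim + val < -2 ∧ val ≤ 2*lim + 3 ∧ (1/2)*lim + 2*val ≥ 2 ∧ lim = -5)) ∧ ((¬(2*lim ≠ 14 ∨ 3*v > 9)) → ((1/2)*lim + 3*val ≥ 3/2 ∧ v = -5)).
Before the if: ((2*v ≥ 2*val - 2 → 3*v + 2*val ≠ -2) → ((9/4)*lim ≥ -12 ∧ v = -5)) ∧ ((¬(2*v ≥ 2*val - 2 → 3*v + 2*val ≠ -2)) → (((2*lim ≠ 14 ∨ 3*v > 9) → (lim + val < -2 ∧ val ≤ 2*lim + 3 ∧ (1/2)*lim + 2*val ≥ 2 ∧ lim = -5)) ∧ ((¬(2*lim ≠ 14 ∨ 3*v > 9)) → ((1/2)*lim + 3*val ≥ 3/2 ∧ v = -5))))
Then branch requires ((2*val ≥ -18 → 5*v ≠ 2*val + 14) → ((9/4)*lim ≥ -12 ∧ v = -5)) ∧ ((¬(2*val ≥ -18 → 5*v ≠ 2*val + 14)) → (((2*lim ≠ 14 ∨ 3*v > 9) → (lim + v < val + 6 ∧ v ≤ 2*lim + val + 11 ∧ (1/2)*lim + 2*v ≥ 2*val + 18 ∧ lim = -5)) ∧ ((¬(2*lim ≠ 14 ∨ 3*v > 9)) → ((1/2)*lim + 3*v ≥ 3*val + 51/2 ∧ v = -5)))); else branch requires ((2*v ≥ 2*val - 2 → 3*v + 2*val ≠ -2) → ((9/4)*v ≥ -12 ∧ v = -5)) ∧ ((¬(2*v ≥ 2*val - 2 → 3*v + 2*val ≠ -2)) → (((2*v ≠ 14 ∨ 3*v > 9) → (v + val < -2 ∧ val ≤ 2*v + 3 ∧ (1/2)*v + 2*val ≥ 2 ∧ v = -5)) ∧ ((¬(2*v ≠ 14 ∨ 3*v > 9)) → ((1/2)*v + 3*val ≥ 3/2 ∧ v = -5)))).
Before the if: ((3*lim < 3*v + 2*val - 4 → 3*v ≥ val - 7) → (((2*val ≥ -18 → 5*v ≠ 2*val + 14) → ((9/4)*lim ≥ -12 ∧ v = -5)) ∧ ((¬(2*val ≥ -18 → 5*v ≠ 2*val + 14)) → (((2*lim ≠ 14 ∨ 3*v > 9) → (lim + v < val + 6 ∧ v ≤ 2*lim + val + 11 ∧ (1/2)*lim + 2*v ≥ 2*val + 18 ∧ lim = -5)) ∧ ((¬(2*lim ≠ 14 ∨ 3*v > 9)) → ((1/2)*lim + 3*v ≥ 3*val + 51/2 ∧ v = -5)))))) ∧ ((¬(3*lim < 3*v + 2*val - 4 → 3*v ≥ val - 7)) → (((2*v ≥ 2*val - 2 → 3*v + 2*val ≠ -2) → ((9/4)*v ≥ -12 ∧ v = -5)) ∧ ((¬(2*v ≥ 2*val - 2 → 3*v + 2*val ≠ -2)) → (((2*v ≠ 14 ∨ 3*v > 9) → (v + val < -2 ∧ val ≤ 2*v + 3 ∧ (1/2)*v + 2*val ≥ 2 ∧ v = -5)) ∧ ((¬(2*v ≠ 14 ∨ 3*v > 9)) → ((1/2)*v + 3*val ≥ 3/2 ∧ v = -5))))))
Answer: WP = ((3*lim < 3*v + 2*val - 4 → 3*v ≥ val - 7) → (((2*val ≥ -18 → 5*v ≠ 2*val + 14) → ((9/4)*lim ≥ -12 ∧ v = -5)) ∧ ((¬(2*val ≥ -18 → 5*v ≠ 2*val + 14)) → (((2*lim ≠ 14 ∨ 3*v > 9) → (lim + v < val + 6 ∧ v ≤ 2*lim + val + 11 ∧ (1/2)*lim + 2*v ≥ 2*val + 18 ∧ lim = -5)) ∧ ((¬(2*lim ≠ 14 ∨ 3*v > 9)) → ((1/2)*lim + 3*v ≥ 3*val + 51/2 ∧ v = -5)))))) ∧ ((¬(3*lim < 3*v + 2*val - 4 → 3*v ≥ val - 7)) → (((2*v ≥ 2*val - 2 → 3*v + 2*val ≠ -2) → ((9/4)*v ≥ -12 ∧ v = -5)) ∧ ((¬(2*v ≥ 2*val - 2 → 3*v + 2*val ≠ -2)) → (((2*v ≠ 14 ∨ 3*v > 9) → (v + val < -2 ∧ val ≤ 2*v + 3 ∧ (1/2)*v + 2*val ≥ 2 ∧ v = -5)) ∧ ((¬(2*v ≠ 14 ∨ 3*v > 9)) → ((1/2)*v + 3*val ≥ 3/2 ∧ v = -5))))))


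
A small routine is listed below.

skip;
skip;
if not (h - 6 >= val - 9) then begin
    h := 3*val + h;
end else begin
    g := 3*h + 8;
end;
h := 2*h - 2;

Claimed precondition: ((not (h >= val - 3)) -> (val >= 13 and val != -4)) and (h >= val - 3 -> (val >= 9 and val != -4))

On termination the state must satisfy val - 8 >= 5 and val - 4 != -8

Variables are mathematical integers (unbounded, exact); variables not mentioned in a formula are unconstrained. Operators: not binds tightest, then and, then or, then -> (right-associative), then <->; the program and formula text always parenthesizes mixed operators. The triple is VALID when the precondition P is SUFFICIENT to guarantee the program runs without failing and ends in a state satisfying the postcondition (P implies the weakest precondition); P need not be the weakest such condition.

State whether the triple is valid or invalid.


Working backward. After the program, the postcondition val - 8 >= 5 and val - 4 != -8 must hold; in canonical form it is val >= 13 and val != -4.
Before h := 2*h - 2: val >= 13 and val != -4
Then branch requires val >= 13 and val != -4; else branch requires val >= 13 and val != -4.
Before the if: ((not (h >= val - 3)) -> (val >= 13 and val != -4)) and (h >= val - 3 -> (val >= 13 and val != -4))
Before skip: ((not (h >= val - 3)) -> (val >= 13 and val != -4)) and (h >= val - 3 -> (val >= 13 and val != -4))
Before skip: ((not (h >= val - 3)) -> (val >= 13 and val != -4)) and (h >= val - 3 -> (val >= 13 and val != -4))
The weakest precondition is ((not (h >= val - 3)) -> (val >= 13 and val != -4)) and (h >= val - 3 -> (val >= 13 and val != -4)).
Check whether ((not (h >= val - 3)) -> (val >= 13 and val != -4)) and (h >= val - 3 -> (val >= 9 and val != -4)) implies it.
Countermodel: at the initial state h = 6, val = 9, the precondition holds but the weakest precondition fails.
Answer: invalid


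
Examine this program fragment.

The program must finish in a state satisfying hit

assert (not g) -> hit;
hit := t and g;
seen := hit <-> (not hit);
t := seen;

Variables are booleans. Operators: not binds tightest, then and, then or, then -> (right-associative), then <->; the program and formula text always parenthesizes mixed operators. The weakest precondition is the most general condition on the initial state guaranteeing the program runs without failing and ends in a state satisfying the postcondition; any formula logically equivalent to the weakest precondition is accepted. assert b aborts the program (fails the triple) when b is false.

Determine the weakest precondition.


Working backward. After the program, hit must hold.
Before t := seen: hit
Before seen := hit <-> (not hit): hit
Before hit := t and g: t and g
Before assert (not g) -> hit: ((not g) -> hit) and t and g
Answer: WP = ((not g) -> hit) and t and g


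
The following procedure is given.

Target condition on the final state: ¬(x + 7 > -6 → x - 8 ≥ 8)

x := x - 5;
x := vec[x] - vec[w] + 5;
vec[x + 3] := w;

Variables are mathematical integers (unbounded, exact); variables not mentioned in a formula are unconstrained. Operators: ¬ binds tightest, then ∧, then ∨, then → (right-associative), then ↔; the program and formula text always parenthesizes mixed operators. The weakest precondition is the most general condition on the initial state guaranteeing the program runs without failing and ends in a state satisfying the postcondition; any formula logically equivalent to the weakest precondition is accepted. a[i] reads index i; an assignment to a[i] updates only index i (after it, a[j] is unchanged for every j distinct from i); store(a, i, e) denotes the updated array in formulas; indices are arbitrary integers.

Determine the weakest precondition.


Working backward. After the program, the postcondition ¬(x + 7 > -6 → x - 8 ≥ 8) must hold; in canonical form it is ¬(x > -13 → x ≥ 16).
Before vec[x + 3] := w: ¬(x > -13 → x ≥ 16)
Before x := vec[x] - vec[w] + 5: ¬(vec[x] > vec[w] - 18 → vec[x] ≥ vec[w] + 11)
Before x := x - 5: ¬(vec[x - 5] > vec[w] - 18 → vec[x - 5] ≥ vec[w] + 11)
Answer: WP = ¬(vec[x - 5] > vec[w] - 18 → vec[x - 5] ≥ vec[w] + 11)


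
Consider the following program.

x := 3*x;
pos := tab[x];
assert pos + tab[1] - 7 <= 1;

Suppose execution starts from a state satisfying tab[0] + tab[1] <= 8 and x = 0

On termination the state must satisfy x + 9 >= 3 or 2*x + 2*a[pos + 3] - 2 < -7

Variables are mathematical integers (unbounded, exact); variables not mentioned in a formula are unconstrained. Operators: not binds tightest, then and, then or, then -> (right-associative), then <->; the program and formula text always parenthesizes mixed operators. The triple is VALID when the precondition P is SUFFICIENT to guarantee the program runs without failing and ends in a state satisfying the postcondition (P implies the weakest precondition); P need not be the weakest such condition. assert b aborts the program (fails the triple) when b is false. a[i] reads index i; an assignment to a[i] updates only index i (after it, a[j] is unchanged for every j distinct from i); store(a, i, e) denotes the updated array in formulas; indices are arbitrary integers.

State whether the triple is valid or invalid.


Working backward. After the program, the postcondition x + 9 >= 3 or 2*x + 2*a[pos + 3] - 2 < -7 must hold; in canonical form it is x >= -6 or 2*a[pos + 3] + 2*x < -5.
Before assert pos + tab[1] - 7 <= 1: tab[1] + pos <= 8 and (x >= -6 or 2*a[pos + 3] + 2*x < -5)
Before pos := tab[x]: tab[1] + tab[x] <= 8 and (x >= -6 or 2*a[tab[x] + 3] + 2*x < -5)
Before x := 3*x: tab[1] + tab[3*x] <= 8 and (3*x >= -6 or 2*a[tab[3*x] + 3] + 6*x < -5)
The weakest precondition is tab[1] + tab[3*x] <= 8 and (3*x >= -6 or 2*a[tab[3*x] + 3] + 6*x < -5).
Check whether tab[0] + tab[1] <= 8 and x = 0 implies it.
Every state satisfying the precondition satisfies the weakest precondition: the implication holds.
Answer: valid


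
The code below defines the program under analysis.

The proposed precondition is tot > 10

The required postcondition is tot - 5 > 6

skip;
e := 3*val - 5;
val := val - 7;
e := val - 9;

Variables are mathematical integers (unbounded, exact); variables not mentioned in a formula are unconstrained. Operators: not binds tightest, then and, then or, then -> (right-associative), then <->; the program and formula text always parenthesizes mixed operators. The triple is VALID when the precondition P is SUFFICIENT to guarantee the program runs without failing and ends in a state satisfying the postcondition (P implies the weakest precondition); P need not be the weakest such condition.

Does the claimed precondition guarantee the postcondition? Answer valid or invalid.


Working backward. After the program, the postcondition tot - 5 > 6 must hold; in canonical form it is tot > 11.
Before e := val - 9: tot > 11
Before val := val - 7: tot > 11
Before e := 3*val - 5: tot > 11
Before skip: tot > 11
The weakest precondition is tot > 11.
Check whether tot > 10 implies it.
Countermodel: at the initial state tot = 11, the precondition holds but the weakest precondition fails.
Answer: invalid


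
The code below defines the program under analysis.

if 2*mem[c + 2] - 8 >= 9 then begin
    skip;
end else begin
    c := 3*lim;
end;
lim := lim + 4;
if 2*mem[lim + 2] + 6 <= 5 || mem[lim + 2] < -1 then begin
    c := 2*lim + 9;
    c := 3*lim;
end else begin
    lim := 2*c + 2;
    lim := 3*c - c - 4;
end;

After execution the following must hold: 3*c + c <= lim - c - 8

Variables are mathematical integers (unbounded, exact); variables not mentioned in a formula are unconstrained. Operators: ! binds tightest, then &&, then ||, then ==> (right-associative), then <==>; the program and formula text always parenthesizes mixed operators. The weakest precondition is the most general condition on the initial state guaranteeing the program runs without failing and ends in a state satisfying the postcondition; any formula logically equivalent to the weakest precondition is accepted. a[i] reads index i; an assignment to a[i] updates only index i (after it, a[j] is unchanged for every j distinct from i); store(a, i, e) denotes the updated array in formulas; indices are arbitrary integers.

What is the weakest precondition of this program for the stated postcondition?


Working backward. After the program, the postcondition 3*c + c <= lim - c - 8 must hold; in canonical form it is 5*c <= lim - 8.
Then branch requires 14*lim <= -8; else branch requires 3*c <= -12.
Before the if: ((2*mem[lim + 2] <= -1 || mem[lim + 2] < -1) ==> 14*lim <= -8) && ((!(2*mem[lim + 2] <= -1 || mem[lim + 2] < -1)) ==> 3*c <= -12)
Before lim := lim + 4: ((2*mem[lim + 6] <= -1 || mem[lim + 6] < -1) ==> 14*lim <= -64) && ((!(2*mem[lim + 6] <= -1 || mem[lim + 6] < -1)) ==> 3*c <= -12)
Then branch requires ((2*mem[lim + 6] <= -1 || mem[lim + 6] < -1) ==> 14*lim <= -64) && ((!(2*mem[lim + 6] <= -1 || mem[lim + 6] < -1)) ==> 3*c <= -12); else branch requires ((2*mem[lim + 6] <= -1 || mem[lim + 6] < -1) ==> 14*lim <= -64) && ((!(2*mem[lim + 6] <= -1 || mem[lim + 6] < -1)) ==> 9*lim <= -12).
Before the if: (2*mem[c + 2] >= 17 ==> (((2*mem[lim + 6] <= -1 || mem[lim + 6] < -1) ==> 14*lim <= -64) && ((!(2*mem[lim + 6] <= -1 || mem[lim + 6] < -1)) ==> 3*c <= -12))) && ((!(2*mem[c + 2] >= 17)) ==> (((2*mem[lim + 6] <= -1 || mem[lim + 6] < -1) ==> 14*lim <= -64) && ((!(2*mem[lim + 6] <= -1 || mem[lim + 6] < -1)) ==> 9*lim <= -12)))
Answer: WP = (2*mem[c + 2] >= 17 ==> (((2*mem[lim + 6] <= -1 || mem[lim + 6] < -1) ==> 14*lim <= -64) && ((!(2*mem[lim + 6] <= -1 || mem[lim + 6] < -1)) ==> 3*c <= -12))) && ((!(2*mem[c + 2] >= 17)) ==> (((2*mem[lim + 6] <= -1 || mem[lim + 6] < -1) ==> 14*lim <= -64) && ((!(2*mem[lim + 6] <= -1 || mem[lim + 6] < -1)) ==> 9*lim <= -12)))


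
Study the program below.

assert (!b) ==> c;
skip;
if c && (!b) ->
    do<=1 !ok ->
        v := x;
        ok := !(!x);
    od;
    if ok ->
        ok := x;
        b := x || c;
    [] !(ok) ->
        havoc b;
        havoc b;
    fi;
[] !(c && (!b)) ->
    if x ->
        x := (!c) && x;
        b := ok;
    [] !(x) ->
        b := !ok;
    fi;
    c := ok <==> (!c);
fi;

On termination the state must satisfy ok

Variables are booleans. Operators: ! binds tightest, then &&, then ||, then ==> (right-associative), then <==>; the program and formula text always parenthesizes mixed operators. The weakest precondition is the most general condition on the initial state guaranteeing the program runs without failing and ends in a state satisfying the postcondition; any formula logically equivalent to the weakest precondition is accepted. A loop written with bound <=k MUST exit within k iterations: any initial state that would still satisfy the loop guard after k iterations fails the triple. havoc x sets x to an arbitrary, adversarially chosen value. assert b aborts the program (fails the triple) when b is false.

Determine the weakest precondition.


Working backward. After the program, ok must hold.
Then branch requires ((!ok) ==> (x && ((!x) ==> x))) && (ok ==> ((ok ==> x) && ((!ok) ==> ok))); else branch requires (x ==> ok) && ((!x) ==> ok).
Before the if: ((c && (!b)) ==> (((!ok) ==> (x && ((!x) ==> x))) && (ok ==> ((ok ==> x) && ((!ok) ==> ok))))) && ((!(c && (!b))) ==> ((x ==> ok) && ((!x) ==> ok)))
Before skip: ((c && (!b)) ==> (((!ok) ==> (x && ((!x) ==> x))) && (ok ==> ((ok ==> x) && ((!ok) ==> ok))))) && ((!(c && (!b))) ==> ((x ==> ok) && ((!x) ==> ok)))
Before assert (!b) ==> c: ((!b) ==> c) && ((c && (!b)) ==> (((!ok) ==> (x && ((!x) ==> x))) && (ok ==> ((ok ==> x) && ((!ok) ==> ok))))) && ((!(c && (!b))) ==> ((x ==> ok) && ((!x) ==> ok)))
Answer: WP = ((!b) ==> c) && ((c && (!b)) ==> (((!ok) ==> (x && ((!x) ==> x))) && (ok ==> ((ok ==> x) && ((!ok) ==> ok))))) && ((!(c && (!b))) ==> ((x ==> ok) && ((!x) ==> ok)))


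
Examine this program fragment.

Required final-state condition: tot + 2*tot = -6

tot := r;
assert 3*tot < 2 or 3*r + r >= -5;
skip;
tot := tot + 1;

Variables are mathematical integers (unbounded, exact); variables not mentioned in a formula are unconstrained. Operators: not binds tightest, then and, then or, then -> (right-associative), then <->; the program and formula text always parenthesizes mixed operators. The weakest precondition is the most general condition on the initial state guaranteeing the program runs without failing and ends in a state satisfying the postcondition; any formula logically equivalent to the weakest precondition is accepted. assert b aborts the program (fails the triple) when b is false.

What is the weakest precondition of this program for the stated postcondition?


Working backward. After the program, the postcondition tot + 2*tot = -6 must hold; in canonical form it is 3*tot = -6.
Before tot := tot + 1: 3*tot = -9
Before skip: 3*tot = -9
Before assert 3*tot < 2 or 3*r + r >= -5: (3*tot < 2 or 4*r >= -5) and 3*tot = -9
Before tot := r: (3*r < 2 or 4*r >= -5) and 3*r = -9
Answer: WP = (3*r < 2 or 4*r >= -5) and 3*r = -9


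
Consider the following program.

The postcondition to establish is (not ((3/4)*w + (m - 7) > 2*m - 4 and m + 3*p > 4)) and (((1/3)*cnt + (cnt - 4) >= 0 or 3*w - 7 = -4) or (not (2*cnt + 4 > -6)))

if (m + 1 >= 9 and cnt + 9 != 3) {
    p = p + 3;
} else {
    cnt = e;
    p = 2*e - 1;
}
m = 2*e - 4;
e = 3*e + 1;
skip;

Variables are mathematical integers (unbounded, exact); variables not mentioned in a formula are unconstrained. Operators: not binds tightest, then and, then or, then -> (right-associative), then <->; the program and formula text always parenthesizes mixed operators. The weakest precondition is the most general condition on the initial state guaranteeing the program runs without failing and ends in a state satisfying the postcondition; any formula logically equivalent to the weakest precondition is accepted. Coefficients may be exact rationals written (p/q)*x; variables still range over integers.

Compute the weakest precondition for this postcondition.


Working backward. After the program, the postcondition (not ((3/4)*w + (m - 7) > 2*m - 4 and m + 3*p > 4)) and (((1/3)*cnt + (cnt - 4) >= 0 or 3*w - 7 = -4) or (not (2*cnt + 4 > -6))) must hold; in canonical form it is (not ((3/4)*w > m + 3 and m + 3*p > 4)) and ((4/3)*cnt >= 4 or 3*w = 3 or (not (2*cnt > -10))).
Before skip: (not ((3/4)*w > m + 3 and m + 3*p > 4)) and ((4/3)*cnt >= 4 or 3*w = 3 or (not (2*cnt > -10)))
Before e := 3*e + 1: (not ((3/4)*w > m + 3 and m + 3*p > 4)) and ((4/3)*cnt >= 4 or 3*w = 3 or (not (2*cnt > -10)))
Before m := 2*e - 4: (not ((3/4)*w > 2*e - 1 and 2*e + 3*p > 8)) and ((4/3)*cnt >= 4 or 3*w = 3 or (not (2*cnt > -10)))
Then branch requires (not ((3/4)*w > 2*e - 1 and 2*e + 3*p > -1)) and ((4/3)*cnt >= 4 or 3*w = 3 or (not (2*cnt > -10))); else branch requires (not ((3/4)*w > 2*e - 1 and 8*e > 11)) and ((4/3)*e >= 4 or 3*w = 3 or (not (2*e > -10))).
Before the if: ((m >= 8 and cnt != -6) -> ((not ((3/4)*w > 2*e - 1 and 2*e + 3*p > -1)) and ((4/3)*cnt >= 4 or 3*w = 3 or (not (2*cnt > -10))))) and ((not (m >= 8 and cnt != -6)) -> ((not ((3/4)*w > 2*e - 1 and 8*e > 11)) and ((4/3)*e >= 4 or 3*w = 3 or (not (2*e > -10)))))
Answer: WP = ((m >= 8 and cnt != -6) -> ((not ((3/4)*w > 2*e - 1 and 2*e + 3*p > -1)) and ((4/3)*cnt >= 4 or 3*w = 3 or (not (2*cnt > -10))))) and ((not (m >= 8 and cnt != -6)) -> ((not ((3/4)*w > 2*e - 1 and 8*e > 11)) and ((4/3)*e >= 4 or 3*w = 3 or (not (2*e > -10)))))


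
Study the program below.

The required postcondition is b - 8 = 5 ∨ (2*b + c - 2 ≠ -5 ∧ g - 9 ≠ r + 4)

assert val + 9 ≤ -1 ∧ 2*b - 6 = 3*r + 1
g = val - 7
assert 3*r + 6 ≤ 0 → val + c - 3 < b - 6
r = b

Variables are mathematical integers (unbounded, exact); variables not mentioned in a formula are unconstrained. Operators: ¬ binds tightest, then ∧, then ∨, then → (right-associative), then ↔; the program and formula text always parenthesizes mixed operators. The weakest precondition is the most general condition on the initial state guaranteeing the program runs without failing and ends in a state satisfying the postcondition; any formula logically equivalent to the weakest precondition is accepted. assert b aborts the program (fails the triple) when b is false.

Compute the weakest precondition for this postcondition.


Working backward. After the program, the postcondition b - 8 = 5 ∨ (2*b + c - 2 ≠ -5 ∧ g - 9 ≠ r + 4) must hold; in canonical form it is b = 13 ∨ (2*b + c ≠ -3 ∧ g ≠ r + 13).
Before r := b: b = 13 ∨ (2*b + c ≠ -3 ∧ g ≠ b + 13)
Before assert 3*r + 6 ≤ 0 → val + c - 3 < b - 6: (3*r ≤ -6 → c + val < b - 3) ∧ (b = 13 ∨ (2*b + c ≠ -3 ∧ g ≠ b + 13))
Before g := val - 7: (3*r ≤ -6 → c + val < b - 3) ∧ (b = 13 ∨ (2*b + c ≠ -3 ∧ val ≠ b + 20))
Before assert val + 9 ≤ -1 ∧ 2*b - 6 = 3*r + 1: val ≤ -10 ∧ 2*b = 3*r + 7 ∧ (3*r ≤ -6 → c + val < b - 3) ∧ (b = 13 ∨ (2*b + c ≠ -3 ∧ val ≠ b + 20))
Answer: WP = val ≤ -10 ∧ 2*b = 3*r + 7 ∧ (3*r ≤ -6 → c + val < b - 3) ∧ (b = 13 ∨ (2*b + c ≠ -3 ∧ val ≠ b + 20))


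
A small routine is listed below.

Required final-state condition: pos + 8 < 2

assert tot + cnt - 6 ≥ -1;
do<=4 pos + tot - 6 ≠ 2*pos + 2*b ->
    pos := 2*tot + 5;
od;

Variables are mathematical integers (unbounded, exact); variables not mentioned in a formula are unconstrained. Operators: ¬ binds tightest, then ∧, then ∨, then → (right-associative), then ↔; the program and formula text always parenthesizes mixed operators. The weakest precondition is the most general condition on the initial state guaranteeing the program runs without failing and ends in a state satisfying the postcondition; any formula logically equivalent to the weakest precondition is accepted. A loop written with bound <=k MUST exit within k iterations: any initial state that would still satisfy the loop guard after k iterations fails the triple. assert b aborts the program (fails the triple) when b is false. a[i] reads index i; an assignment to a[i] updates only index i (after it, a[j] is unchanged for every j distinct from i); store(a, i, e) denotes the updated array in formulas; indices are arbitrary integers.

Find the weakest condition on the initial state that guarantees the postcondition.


Working backward. After the program, the postcondition pos + 8 < 2 must hold; in canonical form it is pos < -6.
Before the loop (bound <=4), unroll the exhaustion recursion (WP_0 = exit-now case; WP_j = one more guarded iteration, up to j = 4):
  WP_0: (¬(tot ≠ 2*b + pos + 6)) ∧ pos < -6
  WP_1: (tot ≠ 2*b + pos + 6 → ((¬(2*b + tot ≠ -11)) ∧ 2*tot < -11)) ∧ ((¬(tot ≠ 2*b + pos + 6)) → pos < -6)
  WP_2: (tot ≠ 2*b + pos + 6 → ((2*b + tot ≠ -11 → ((¬(2*b + tot ≠ -11)) ∧ 2*tot < -11)) ∧ ((¬(2*b + tot ≠ -11)) → 2*tot < -11))) ∧ ((¬(tot ≠ 2*b + pos + 6)) → pos < -6)
  WP_3: (tot ≠ 2*b + pos + 6 → ((2*b + tot ≠ -11 → ((2*b + tot ≠ -11 → ((¬(2*b + tot ≠ -11)) ∧ 2*tot < -11)) ∧ ((¬(2*b + tot ≠ -11)) → 2*tot < -11))) ∧ ((¬(2*b + tot ≠ -11)) → 2*tot < -11))) ∧ ((¬(tot ≠ 2*b + pos + 6)) → pos < -6)
  WP_4: (tot ≠ 2*b + pos + 6 → ((2*b + tot ≠ -11 → ((2*b + tot ≠ -11 → ((2*b + tot ≠ -11 → ((¬(2*b + tot ≠ -11)) ∧ 2*tot < -11)) ∧ ((¬(2*b + tot ≠ -11)) → 2*tot < -11))) ∧ ((¬(2*b + tot ≠ -11)) → 2*tot < -11))) ∧ ((¬(2*b + tot ≠ -11)) → 2*tot < -11))) ∧ ((¬(tot ≠ 2*b + pos + 6)) → pos < -6)
So before the loop: (tot ≠ 2*b + pos + 6 → ((2*b + tot ≠ -11 → ((2*b + tot ≠ -11 → ((2*b + tot ≠ -11 → ((¬(2*b + tot ≠ -11)) ∧ 2*tot < -11)) ∧ ((¬(2*b + tot ≠ -11)) → 2*tot < -11))) ∧ ((¬(2*b + tot ≠ -11)) → 2*tot < -11))) ∧ ((¬(2*b + tot ≠ -11)) → 2*tot < -11))) ∧ ((¬(tot ≠ 2*b + pos + 6)) → pos < -6)
Before assert tot + cnt - 6 ≥ -1: cnt + tot ≥ 5 ∧ (tot ≠ 2*b + pos + 6 → ((2*b + tot ≠ -11 → ((2*b + tot ≠ -11 → ((2*b + tot ≠ -11 → ((¬(2*b + tot ≠ -11)) ∧ 2*tot < -11)) ∧ ((¬(2*b + tot ≠ -11)) → 2*tot < -11))) ∧ ((¬(2*b + tot ≠ -11)) → 2*tot < -11))) ∧ ((¬(2*b + tot ≠ -11)) → 2*tot < -11))) ∧ ((¬(tot ≠ 2*b + pos + 6)) → pos < -6)
Answer: WP = cnt + tot ≥ 5 ∧ (tot ≠ 2*b + pos + 6 → ((2*b + tot ≠ -11 → ((2*b + tot ≠ -11 → ((2*b + tot ≠ -11 → ((¬(2*b + tot ≠ -11)) ∧ 2*tot < -11)) ∧ ((¬(2*b + tot ≠ -11)) → 2*tot < -11))) ∧ ((¬(2*b + tot ≠ -11)) → 2*tot < -11))) ∧ ((¬(2*b + tot ≠ -11)) → 2*tot < -11))) ∧ ((¬(tot ≠ 2*b + pos + 6)) → pos < -6)
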